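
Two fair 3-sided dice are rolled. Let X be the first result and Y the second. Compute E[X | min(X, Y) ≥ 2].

5/2

P(min(X, Y) ≥ 2) = 4/9.
Summing X·P(x,y) over outcomes with min(X, Y) ≥ 2 gives 10/9.
E[X | min(X, Y) ≥ 2] = (10/9) / (4/9) = 5/2.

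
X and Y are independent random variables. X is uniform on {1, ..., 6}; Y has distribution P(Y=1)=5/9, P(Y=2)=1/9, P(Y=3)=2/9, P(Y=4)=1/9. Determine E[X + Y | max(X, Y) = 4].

P(max(X, Y) = 4) = 2/9.
Summing (X+Y)·P(x,y) over outcomes with max(X, Y) = 4 gives 71/54.
E[X + Y | max(X, Y) = 4] = (71/54) / (2/9) = 71/12.

71/12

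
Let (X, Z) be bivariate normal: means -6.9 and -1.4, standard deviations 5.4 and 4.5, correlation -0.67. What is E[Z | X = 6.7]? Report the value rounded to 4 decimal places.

The regression of Z on X has slope ρ·σ_Z/σ_X and passes through (μ_X, μ_Z).
E[Z | X=6.7] = -1.4 + (-0.67)·(4.5/5.4)·(6.7 − (-6.9)) = -1.4 + (-0.55833)·(13.6) = -8.9933.

-8.9933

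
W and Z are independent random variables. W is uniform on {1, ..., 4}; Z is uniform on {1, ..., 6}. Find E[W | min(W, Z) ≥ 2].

P(min(W, Z) ≥ 2) = 5/8.
Summing W·P(x,y) over outcomes with min(W, Z) ≥ 2 gives 15/8.
E[W | min(W, Z) ≥ 2] = (15/8) / (5/8) = 3.

3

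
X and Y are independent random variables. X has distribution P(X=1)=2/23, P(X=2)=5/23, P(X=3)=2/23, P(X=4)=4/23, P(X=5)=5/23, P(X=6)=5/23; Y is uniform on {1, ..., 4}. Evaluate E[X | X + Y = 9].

11/2

P(X + Y = 9) = 5/46.
Summing X·P(x,y) over outcomes with X + Y = 9 gives 55/92.
E[X | X + Y = 9] = (55/92) / (5/46) = 11/2.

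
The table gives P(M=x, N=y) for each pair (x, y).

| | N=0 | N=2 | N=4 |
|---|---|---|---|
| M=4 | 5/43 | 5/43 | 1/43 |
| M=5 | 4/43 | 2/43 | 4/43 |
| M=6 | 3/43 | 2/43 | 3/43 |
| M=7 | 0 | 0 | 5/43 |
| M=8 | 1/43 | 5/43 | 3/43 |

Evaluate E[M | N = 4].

101/16

P(N = 4) = 16/43.
Σ M·P over the event = 4·(1/43) + 5·(4/43) + 6·(3/43) + 7·(5/43) + 8·(3/43) = 101/43.
E[M | N = 4] = (101/43) / (16/43) = 101/16.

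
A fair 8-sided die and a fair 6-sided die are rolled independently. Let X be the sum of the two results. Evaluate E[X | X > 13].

P(X > 13) = 1/48.
Σ over the event: 14·1/48 = 7/24.
E[X | X > 13] = (7/24) / (1/48) = 14.

14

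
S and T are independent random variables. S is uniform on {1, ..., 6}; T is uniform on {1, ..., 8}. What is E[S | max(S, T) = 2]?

P(max(S, T) = 2) = 1/16.
Summing S·P(x,y) over outcomes with max(S, T) = 2 gives 5/48.
E[S | max(S, T) = 2] = (5/48) / (1/16) = 5/3.

5/3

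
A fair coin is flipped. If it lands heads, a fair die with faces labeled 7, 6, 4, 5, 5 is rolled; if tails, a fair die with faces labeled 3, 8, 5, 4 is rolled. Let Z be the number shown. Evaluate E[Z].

26/5

E[Z | heads] = (7+6+4+5+5)/5 = 27/5.
E[Z | tails] = (3+8+5+4)/4 = 5.
By the law of total expectation,
E[Z] = (1/2)·(27/5) + (1/2)·(5) = 26/5.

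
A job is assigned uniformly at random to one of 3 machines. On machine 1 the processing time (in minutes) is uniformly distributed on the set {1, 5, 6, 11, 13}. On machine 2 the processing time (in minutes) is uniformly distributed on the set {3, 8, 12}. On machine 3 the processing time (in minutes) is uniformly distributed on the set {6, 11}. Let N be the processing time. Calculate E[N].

701/90

E[N | machine 1] = (1+5+6+11+13)/5 = 36/5.
E[N | machine 2] = (3+8+12)/3 = 23/3.
E[N | machine 3] = (6+11)/2 = 17/2.
By the law of total expectation,
E[N] = (1/3)·(36/5) + (1/3)·(23/3) + (1/3)·(17/2) = 701/90.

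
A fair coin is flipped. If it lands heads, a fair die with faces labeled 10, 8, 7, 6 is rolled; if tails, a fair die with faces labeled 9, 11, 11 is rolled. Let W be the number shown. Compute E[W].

217/24

E[W | heads] = (10+8+7+6)/4 = 31/4.
E[W | tails] = (9+11+11)/3 = 31/3.
E[W] = (1/2)·(31/4) + (1/2)·(31/3) = 217/24.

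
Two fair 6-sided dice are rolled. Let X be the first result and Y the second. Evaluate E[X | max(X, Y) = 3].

P(max(X, Y) = 3) = 5/36.
Summing X·P(x,y) over outcomes with max(X, Y) = 3 gives 1/3.
E[X | max(X, Y) = 3] = (1/3) / (5/36) = 12/5.

12/5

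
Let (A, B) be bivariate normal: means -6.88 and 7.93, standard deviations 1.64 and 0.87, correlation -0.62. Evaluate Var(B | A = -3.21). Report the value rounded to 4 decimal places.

Var(B | A=x) = (1 − ρ²)·σ_B².
Var(B | A=-3.21) = (0.87)²·(1 − (-0.62)²) = 0.7569·0.6156 = 0.4659.

0.4659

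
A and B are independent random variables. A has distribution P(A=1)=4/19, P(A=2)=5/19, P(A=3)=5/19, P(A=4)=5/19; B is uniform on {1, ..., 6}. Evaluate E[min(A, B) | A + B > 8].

P(A + B > 8) = 5/38.
Summing min(A,B)·P(x,y) over outcomes with A + B > 8 gives 55/114.
E[min(A, B) | A + B > 8] = (55/114) / (5/38) = 11/3.

11/3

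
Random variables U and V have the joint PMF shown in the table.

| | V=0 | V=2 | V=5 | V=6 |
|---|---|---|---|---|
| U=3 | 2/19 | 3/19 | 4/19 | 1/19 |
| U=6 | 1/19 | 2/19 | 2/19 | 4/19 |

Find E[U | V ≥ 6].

27/5

P(V ≥ 6) = 5/19.
Σ U·P over the event = 3·(1/19) + 6·(4/19) = 27/19.
E[U | V ≥ 6] = (27/19) / (5/19) = 27/5.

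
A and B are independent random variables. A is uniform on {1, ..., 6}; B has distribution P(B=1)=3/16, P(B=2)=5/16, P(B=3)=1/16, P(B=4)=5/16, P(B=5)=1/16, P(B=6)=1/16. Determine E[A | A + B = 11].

11/2

P(A + B = 11) = 1/48.
Summing A·P(x,y) over outcomes with A + B = 11 gives 11/96.
E[A | A + B = 11] = (11/96) / (1/48) = 11/2.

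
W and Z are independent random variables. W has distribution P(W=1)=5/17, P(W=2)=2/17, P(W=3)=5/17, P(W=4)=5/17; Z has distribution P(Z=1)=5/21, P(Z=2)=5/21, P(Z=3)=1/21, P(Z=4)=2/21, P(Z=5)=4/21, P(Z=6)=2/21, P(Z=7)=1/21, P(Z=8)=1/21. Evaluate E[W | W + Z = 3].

P(W + Z = 3) = 5/51.
Summing W·P(x,y) over outcomes with W + Z = 3 gives 15/119.
E[W | W + Z = 3] = (15/119) / (5/51) = 9/7.

9/7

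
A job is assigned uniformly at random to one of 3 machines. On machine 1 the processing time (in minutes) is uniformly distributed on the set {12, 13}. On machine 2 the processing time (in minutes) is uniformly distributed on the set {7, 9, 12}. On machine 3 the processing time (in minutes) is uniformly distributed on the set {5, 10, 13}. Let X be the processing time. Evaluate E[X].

187/18

E[X | machine 1] = (12+13)/2 = 25/2.
E[X | machine 2] = (7+9+12)/3 = 28/3.
E[X | machine 3] = (5+10+13)/3 = 28/3.
E[X] = (1/3)·(25/2) + (1/3)·(28/3) + (1/3)·(28/3) = 187/18.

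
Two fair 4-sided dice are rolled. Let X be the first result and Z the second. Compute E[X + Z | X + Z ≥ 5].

6

Outcomes with X + Z ≥ 5: (1,4), (2,3), (2,4), (3,2), (3,3), (3,4), (4,1), (4,2), (4,3), (4,4), each with probability 1/16.
E[X + Z | X + Z ≥ 5] = (5 + 5 + 6 + 5 + 6 + 7 + 5 + 6 + 7 + 8) / 10 = 6.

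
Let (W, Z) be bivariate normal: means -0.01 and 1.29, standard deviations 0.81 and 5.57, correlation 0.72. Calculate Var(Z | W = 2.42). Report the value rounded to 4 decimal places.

14.9416

The conditional variance in a bivariate normal is σ_Z²(1 − ρ²), independent of x.
Var(Z | W=2.42) = (5.57)²·(1 − (0.72)²) = 31.0249·0.4816 = 14.9416.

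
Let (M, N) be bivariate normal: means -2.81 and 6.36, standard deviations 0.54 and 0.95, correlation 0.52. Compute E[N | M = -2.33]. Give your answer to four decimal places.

The regression of N on M has slope ρ·σ_N/σ_M and passes through (μ_M, μ_N).
E[N | M=-2.33] = 6.36 + (0.52)·(0.95/0.54)·(-2.33 − (-2.81)) = 6.36 + (0.91481)·(0.48) = 6.7991.

6.7991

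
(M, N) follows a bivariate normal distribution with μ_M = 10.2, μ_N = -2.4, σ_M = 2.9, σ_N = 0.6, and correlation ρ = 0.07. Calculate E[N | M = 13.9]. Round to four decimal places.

-2.3464

E[N | M=x] = μ_N + ρ(σ_N/σ_M)(x − μ_M) for jointly normal variables.
E[N | M=13.9] = -2.4 + (0.07)·(0.6/2.9)·(13.9 − (10.2)) = -2.4 + (0.014483)·(3.7) = -2.3464.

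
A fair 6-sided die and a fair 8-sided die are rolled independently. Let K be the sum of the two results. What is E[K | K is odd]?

P(K is odd) = 1/2.
Σ over the event: 3·1/24 + 5·1/12 + 7·1/8 + 9·1/8 + 11·1/12 + 13·1/24 = 4.
E[K | K is odd] = (4) / (1/2) = 8.

8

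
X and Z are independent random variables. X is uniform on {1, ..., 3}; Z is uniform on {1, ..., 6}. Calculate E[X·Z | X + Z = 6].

Outcomes with X + Z = 6: (1,5), (2,4), (3,3), each with probability 1/18.
E[X·Z | X + Z = 6] = (5 + 8 + 9) / 3 = 22/3.

22/3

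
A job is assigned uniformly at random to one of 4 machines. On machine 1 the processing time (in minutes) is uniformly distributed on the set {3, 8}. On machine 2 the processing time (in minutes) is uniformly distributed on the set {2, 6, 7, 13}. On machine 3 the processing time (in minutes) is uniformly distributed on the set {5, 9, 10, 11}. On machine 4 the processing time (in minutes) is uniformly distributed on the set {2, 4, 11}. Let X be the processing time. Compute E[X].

323/48

E[X | machine 1] = (3+8)/2 = 11/2.
E[X | machine 2] = (2+6+7+13)/4 = 7.
E[X | machine 3] = (5+9+10+11)/4 = 35/4.
E[X | machine 4] = (2+4+11)/3 = 17/3.
By the law of total expectation,
E[X] = (1/4)·(11/2) + (1/4)·(7) + (1/4)·(35/4) + (1/4)·(17/3) = 323/48.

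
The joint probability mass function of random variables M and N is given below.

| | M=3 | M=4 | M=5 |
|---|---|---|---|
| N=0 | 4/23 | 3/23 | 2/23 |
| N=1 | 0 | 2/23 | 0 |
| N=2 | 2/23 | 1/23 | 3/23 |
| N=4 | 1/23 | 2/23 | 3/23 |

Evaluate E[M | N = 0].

34/9

P(N = 0) = 9/23.
Σ M·P over the event = 3·(4/23) + 4·(3/23) + 5·(2/23) = 34/23.
E[M | N = 0] = (34/23) / (9/23) = 34/9.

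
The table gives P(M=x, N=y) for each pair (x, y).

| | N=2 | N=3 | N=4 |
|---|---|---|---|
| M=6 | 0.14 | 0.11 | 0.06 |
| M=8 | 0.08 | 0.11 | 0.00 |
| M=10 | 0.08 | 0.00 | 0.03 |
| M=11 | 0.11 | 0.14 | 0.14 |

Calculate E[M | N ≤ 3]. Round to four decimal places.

P(N ≤ 3) = 0.77.
Σ M·P over the event = 6·(0.14) + 6·(0.11) + 8·(0.08) + 8·(0.11) + 10·(0.08) + 11·(0.11) + 11·(0.14) = 6.57.
E[M | N ≤ 3] = (6.57) / (0.77) = 8.5325.

8.5325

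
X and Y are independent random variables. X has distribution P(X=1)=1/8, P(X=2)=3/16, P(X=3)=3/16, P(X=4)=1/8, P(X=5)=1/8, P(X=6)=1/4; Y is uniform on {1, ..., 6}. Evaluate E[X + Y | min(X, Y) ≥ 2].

P(min(X, Y) ≥ 2) = 35/48.
Summing (X+Y)·P(x,y) over outcomes with min(X, Y) ≥ 2 gives 565/96.
E[X + Y | min(X, Y) ≥ 2] = (565/96) / (35/48) = 113/14.

113/14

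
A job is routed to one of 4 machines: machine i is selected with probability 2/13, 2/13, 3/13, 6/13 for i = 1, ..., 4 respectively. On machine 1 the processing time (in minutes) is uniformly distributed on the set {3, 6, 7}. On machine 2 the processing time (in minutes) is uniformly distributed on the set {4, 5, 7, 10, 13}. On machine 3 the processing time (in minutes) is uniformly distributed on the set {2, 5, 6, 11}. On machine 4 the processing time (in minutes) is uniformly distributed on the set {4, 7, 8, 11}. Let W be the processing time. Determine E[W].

103/15

E[W | machine 1] = (3+6+7)/3 = 16/3.
E[W | machine 2] = (4+5+7+10+13)/5 = 39/5.
E[W | machine 3] = (2+5+6+11)/4 = 6.
E[W | machine 4] = (4+7+8+11)/4 = 15/2.
By the law of total expectation,
E[W] = (2/13)·(16/3) + (2/13)·(39/5) + (3/13)·(6) + (6/13)·(15/2) = 103/15.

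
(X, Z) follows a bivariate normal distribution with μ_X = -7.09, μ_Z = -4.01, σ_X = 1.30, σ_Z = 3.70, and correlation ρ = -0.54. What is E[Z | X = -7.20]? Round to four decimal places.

-3.8409

For a bivariate normal, E[Z | X=x] = μ_Z + ρ·(σ_Z/σ_X)·(x − μ_X).
E[Z | X=-7.20] = -4.01 + (-0.54)·(3.70/1.30)·(-7.20 − (-7.09)) = -4.01 + (-1.5369)·(-0.11) = -3.8409.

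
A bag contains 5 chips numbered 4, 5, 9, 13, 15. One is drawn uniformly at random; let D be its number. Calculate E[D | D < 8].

P(D < 8) = 2/5.
Σ over the event: 4·1/5 + 5·1/5 = 9/5.
E[D | D < 8] = (9/5) / (2/5) = 9/2.

9/2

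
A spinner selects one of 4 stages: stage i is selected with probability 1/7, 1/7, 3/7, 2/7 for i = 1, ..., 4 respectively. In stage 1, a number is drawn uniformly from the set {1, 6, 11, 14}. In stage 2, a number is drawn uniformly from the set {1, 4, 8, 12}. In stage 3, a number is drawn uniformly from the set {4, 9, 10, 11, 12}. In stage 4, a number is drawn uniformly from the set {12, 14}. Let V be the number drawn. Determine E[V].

E[V | stage 1] = (1+6+11+14)/4 = 8.
E[V | stage 2] = (1+4+8+12)/4 = 25/4.
E[V | stage 3] = (4+9+10+11+12)/5 = 46/5.
E[V | stage 4] = (12+14)/2 = 13.
E[V] = (1/7)·(8) + (1/7)·(25/4) + (3/7)·(46/5) + (2/7)·(13) = 1357/140.

1357/140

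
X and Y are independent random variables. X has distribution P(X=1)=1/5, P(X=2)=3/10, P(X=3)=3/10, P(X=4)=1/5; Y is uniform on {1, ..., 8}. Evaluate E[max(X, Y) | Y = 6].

P(Y = 6) = 1/8.
Summing max(X,Y)·P(x,y) over outcomes with Y = 6 gives 3/4.
E[max(X, Y) | Y = 6] = (3/4) / (1/8) = 6.

6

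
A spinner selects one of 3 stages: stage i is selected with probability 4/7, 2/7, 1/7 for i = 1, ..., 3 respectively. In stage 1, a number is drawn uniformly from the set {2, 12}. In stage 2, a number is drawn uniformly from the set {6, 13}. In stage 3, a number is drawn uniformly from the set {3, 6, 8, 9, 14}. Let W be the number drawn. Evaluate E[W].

55/7

E[W | stage 1] = (2+12)/2 = 7.
E[W | stage 2] = (6+13)/2 = 19/2.
E[W | stage 3] = (3+6+8+9+14)/5 = 8.
By the law of total expectation,
E[W] = (4/7)·(7) + (2/7)·(19/2) + (1/7)·(8) = 55/7.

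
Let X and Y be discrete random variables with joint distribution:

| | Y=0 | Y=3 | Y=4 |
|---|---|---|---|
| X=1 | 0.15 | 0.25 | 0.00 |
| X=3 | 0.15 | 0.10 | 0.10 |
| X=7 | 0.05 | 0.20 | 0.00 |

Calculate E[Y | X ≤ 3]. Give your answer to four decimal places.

1.9333

P(X ≤ 3) = 0.75.
Σ Y·P over the event = 0·(0.15) + 3·(0.25) + 0·(0.15) + 3·(0.10) + 4·(0.10) = 1.45.
E[Y | X ≤ 3] = (1.45) / (0.75) = 1.9333.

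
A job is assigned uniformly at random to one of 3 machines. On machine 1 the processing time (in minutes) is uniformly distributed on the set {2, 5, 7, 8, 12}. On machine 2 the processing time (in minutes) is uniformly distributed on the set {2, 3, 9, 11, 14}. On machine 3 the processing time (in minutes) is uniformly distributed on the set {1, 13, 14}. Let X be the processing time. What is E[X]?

E[X | machine 1] = (2+5+7+8+12)/5 = 34/5.
E[X | machine 2] = (2+3+9+11+14)/5 = 39/5.
E[X | machine 3] = (1+13+14)/3 = 28/3.
E[X] = (1/3)·(34/5) + (1/3)·(39/5) + (1/3)·(28/3) = 359/45.

359/45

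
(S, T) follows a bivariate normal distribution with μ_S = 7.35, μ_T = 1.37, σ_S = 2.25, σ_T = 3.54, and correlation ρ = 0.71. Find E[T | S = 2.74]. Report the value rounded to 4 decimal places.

-3.7797

The regression of T on S has slope ρ·σ_T/σ_S and passes through (μ_S, μ_T).
E[T | S=2.74] = 1.37 + (0.71)·(3.54/2.25)·(2.74 − (7.35)) = 1.37 + (1.11707)·(-4.61) = -3.7797.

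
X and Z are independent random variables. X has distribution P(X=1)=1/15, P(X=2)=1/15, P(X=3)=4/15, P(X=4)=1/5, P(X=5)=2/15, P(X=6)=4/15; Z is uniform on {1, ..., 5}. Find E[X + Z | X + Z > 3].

29/4

P(X + Z > 3) = 24/25.
Summing (X+Z)·P(x,y) over outcomes with X + Z > 3 gives 174/25.
E[X + Z | X + Z > 3] = (174/25) / (24/25) = 29/4.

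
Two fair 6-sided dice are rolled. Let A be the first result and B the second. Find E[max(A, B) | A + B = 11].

Outcomes with A + B = 11: (5,6), (6,5), each with probability 1/36.
E[max(A, B) | A + B = 11] = (6 + 6) / 2 = 6.

6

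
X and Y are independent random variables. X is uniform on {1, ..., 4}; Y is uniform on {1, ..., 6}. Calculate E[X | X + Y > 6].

3

Outcomes with X + Y > 6: (1,6), (2,5), (2,6), (3,4), (3,5), (3,6), (4,3), (4,4), (4,5), (4,6), each with probability 1/24.
E[X | X + Y > 6] = (1 + 2 + 2 + 3 + 3 + 3 + 4 + 4 + 4 + 4) / 10 = 3.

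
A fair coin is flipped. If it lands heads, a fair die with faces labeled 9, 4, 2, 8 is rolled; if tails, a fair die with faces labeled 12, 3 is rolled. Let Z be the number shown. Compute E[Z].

53/8

E[Z | heads] = (9+4+2+8)/4 = 23/4.
E[Z | tails] = (12+3)/2 = 15/2.
By the law of total expectation,
E[Z] = (1/2)·(23/4) + (1/2)·(15/2) = 53/8.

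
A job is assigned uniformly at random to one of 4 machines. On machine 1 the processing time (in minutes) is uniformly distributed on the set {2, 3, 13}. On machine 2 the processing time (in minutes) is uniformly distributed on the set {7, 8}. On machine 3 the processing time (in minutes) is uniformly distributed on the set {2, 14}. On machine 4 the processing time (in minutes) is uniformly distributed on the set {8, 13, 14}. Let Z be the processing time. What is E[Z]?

E[Z | machine 1] = (2+3+13)/3 = 6.
E[Z | machine 2] = (7+8)/2 = 15/2.
E[Z | machine 3] = (2+14)/2 = 8.
E[Z | machine 4] = (8+13+14)/3 = 35/3.
By the law of total expectation,
E[Z] = (1/4)·(6) + (1/4)·(15/2) + (1/4)·(8) + (1/4)·(35/3) = 199/24.

199/24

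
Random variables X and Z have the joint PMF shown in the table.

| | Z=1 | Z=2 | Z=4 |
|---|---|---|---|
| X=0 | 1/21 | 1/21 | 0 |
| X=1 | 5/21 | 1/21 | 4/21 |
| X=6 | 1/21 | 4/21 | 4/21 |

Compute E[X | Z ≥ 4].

7/2

P(Z ≥ 4) = 8/21.
Σ X·P over the event = 1·(4/21) + 6·(4/21) = 4/3.
E[X | Z ≥ 4] = (4/3) / (8/21) = 7/2.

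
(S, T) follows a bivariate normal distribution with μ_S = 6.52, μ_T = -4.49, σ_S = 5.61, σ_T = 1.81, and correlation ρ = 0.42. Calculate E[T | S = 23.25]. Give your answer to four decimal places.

-2.2230

E[T | S=x] = μ_T + ρ(σ_T/σ_S)(x − μ_S) for jointly normal variables.
E[T | S=23.25] = -4.49 + (0.42)·(1.81/5.61)·(23.25 − (6.52)) = -4.49 + (0.135508)·(16.73) = -2.2230.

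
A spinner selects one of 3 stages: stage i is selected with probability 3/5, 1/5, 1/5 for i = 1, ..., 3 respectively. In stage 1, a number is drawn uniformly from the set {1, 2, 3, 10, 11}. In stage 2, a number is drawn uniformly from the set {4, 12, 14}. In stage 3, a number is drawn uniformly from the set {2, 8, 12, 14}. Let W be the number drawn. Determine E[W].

E[W | stage 1] = (1+2+3+10+11)/5 = 27/5.
E[W | stage 2] = (4+12+14)/3 = 10.
E[W | stage 3] = (2+8+12+14)/4 = 9.
E[W] = (3/5)·(27/5) + (1/5)·(10) + (1/5)·(9) = 176/25.

176/25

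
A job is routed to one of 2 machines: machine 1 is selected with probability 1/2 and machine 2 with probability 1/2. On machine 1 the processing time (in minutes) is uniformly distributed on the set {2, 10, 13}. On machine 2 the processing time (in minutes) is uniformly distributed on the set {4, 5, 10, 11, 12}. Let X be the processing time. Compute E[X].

251/30

E[X | machine 1] = (2+10+13)/3 = 25/3.
E[X | machine 2] = (4+5+10+11+12)/5 = 42/5.
By the law of total expectation,
E[X] = (1/2)·(25/3) + (1/2)·(42/5) = 251/30.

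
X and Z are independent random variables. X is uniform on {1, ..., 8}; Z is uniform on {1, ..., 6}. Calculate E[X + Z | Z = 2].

13/2

Outcomes with Z = 2: (1,2), (2,2), (3,2), (4,2), (5,2), (6,2), (7,2), (8,2), each with probability 1/48.
E[X + Z | Z = 2] = (3 + 4 + 5 + 6 + 7 + 8 + 9 + 10) / 8 = 13/2.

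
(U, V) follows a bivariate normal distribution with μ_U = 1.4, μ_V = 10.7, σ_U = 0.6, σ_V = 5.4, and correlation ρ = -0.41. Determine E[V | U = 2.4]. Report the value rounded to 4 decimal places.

The regression of V on U has slope ρ·σ_V/σ_U and passes through (μ_U, μ_V).
E[V | U=2.4] = 10.7 + (-0.41)·(5.4/0.6)·(2.4 − (1.4)) = 10.7 + (-3.69)·(1) = 7.0100.

7.0100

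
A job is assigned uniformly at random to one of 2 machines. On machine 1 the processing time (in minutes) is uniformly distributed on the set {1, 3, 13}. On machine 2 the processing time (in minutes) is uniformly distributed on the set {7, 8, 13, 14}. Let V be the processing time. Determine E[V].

E[V | machine 1] = (1+3+13)/3 = 17/3.
E[V | machine 2] = (7+8+13+14)/4 = 21/2.
E[V] = (1/2)·(17/3) + (1/2)·(21/2) = 97/12.

97/12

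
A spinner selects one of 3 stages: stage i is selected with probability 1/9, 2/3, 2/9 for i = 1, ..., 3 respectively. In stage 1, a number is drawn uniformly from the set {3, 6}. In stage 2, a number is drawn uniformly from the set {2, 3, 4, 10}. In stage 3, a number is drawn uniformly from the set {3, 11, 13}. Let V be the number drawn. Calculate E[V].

17/3

E[V | stage 1] = (3+6)/2 = 9/2.
E[V | stage 2] = (2+3+4+10)/4 = 19/4.
E[V | stage 3] = (3+11+13)/3 = 9.
E[V] = (1/9)·(9/2) + (2/3)·(19/4) + (2/9)·(9) = 17/3.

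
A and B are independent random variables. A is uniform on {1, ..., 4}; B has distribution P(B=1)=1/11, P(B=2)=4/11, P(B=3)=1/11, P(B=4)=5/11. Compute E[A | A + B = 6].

P(A + B = 6) = 5/22.
Summing A·P(x,y) over outcomes with A + B = 6 gives 29/44.
E[A | A + B = 6] = (29/44) / (5/22) = 29/10.

29/10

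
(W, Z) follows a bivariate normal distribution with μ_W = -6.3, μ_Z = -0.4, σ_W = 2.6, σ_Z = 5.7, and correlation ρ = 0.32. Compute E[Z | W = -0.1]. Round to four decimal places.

3.9495

E[Z | W=x] = μ_Z + ρ(σ_Z/σ_W)(x − μ_W) for jointly normal variables.
E[Z | W=-0.1] = -0.4 + (0.32)·(5.7/2.6)·(-0.1 − (-6.3)) = -0.4 + (0.70154)·(6.2) = 3.9495.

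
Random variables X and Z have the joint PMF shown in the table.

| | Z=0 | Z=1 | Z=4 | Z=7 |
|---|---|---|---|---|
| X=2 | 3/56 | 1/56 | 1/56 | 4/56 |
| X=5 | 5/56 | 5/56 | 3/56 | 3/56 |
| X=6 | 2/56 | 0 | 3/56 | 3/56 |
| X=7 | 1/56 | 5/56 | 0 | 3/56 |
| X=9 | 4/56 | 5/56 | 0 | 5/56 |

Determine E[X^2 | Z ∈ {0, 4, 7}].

P(Z ∈ {0, 4, 7}) = 5/7.
Summing X^2·P(X=x,Z=y) over the conditioning event gives 190/7.
E[X^2 | Z ∈ {0, 4, 7}] = (190/7) / (5/7) = 38.

38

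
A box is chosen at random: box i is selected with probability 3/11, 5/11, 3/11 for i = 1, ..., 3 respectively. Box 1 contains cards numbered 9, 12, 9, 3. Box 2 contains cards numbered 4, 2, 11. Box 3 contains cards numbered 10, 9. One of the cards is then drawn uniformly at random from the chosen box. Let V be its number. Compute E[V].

89/12

E[V | box 1] = (9+12+9+3)/4 = 33/4.
E[V | box 2] = (4+2+11)/3 = 17/3.
E[V | box 3] = (10+9)/2 = 19/2.
By the law of total expectation,
E[V] = (3/11)·(33/4) + (5/11)·(17/3) + (3/11)·(19/2) = 89/12.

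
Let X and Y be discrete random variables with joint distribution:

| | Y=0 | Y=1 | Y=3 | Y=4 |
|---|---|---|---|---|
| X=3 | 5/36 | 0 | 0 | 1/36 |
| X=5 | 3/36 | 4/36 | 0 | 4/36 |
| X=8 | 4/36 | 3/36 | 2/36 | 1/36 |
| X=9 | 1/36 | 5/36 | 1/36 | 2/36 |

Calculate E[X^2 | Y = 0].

457/13

P(Y = 0) = 13/36.
Σ X^2·P over the event = 9·(5/36) + 25·(3/36) + 64·(4/36) + 81·(1/36) = 457/36.
E[X^2 | Y = 0] = (457/36) / (13/36) = 457/13.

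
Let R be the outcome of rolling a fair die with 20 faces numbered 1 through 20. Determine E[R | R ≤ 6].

Given R ≤ 6, R is equally likely to be any of {1, 2, 3, 4, 5, 6}.
E[R | R ≤ 6] = (1 + 2 + 3 + 4 + 5 + 6) / 6 = 7/2.

7/2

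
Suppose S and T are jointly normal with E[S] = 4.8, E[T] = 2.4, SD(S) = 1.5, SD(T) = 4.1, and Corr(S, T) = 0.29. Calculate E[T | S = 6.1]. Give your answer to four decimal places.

3.4305

E[T | S=x] = μ_T + ρ(σ_T/σ_S)(x − μ_S) for jointly normal variables.
E[T | S=6.1] = 2.4 + (0.29)·(4.1/1.5)·(6.1 − (4.8)) = 2.4 + (0.79267)·(1.3) = 3.4305.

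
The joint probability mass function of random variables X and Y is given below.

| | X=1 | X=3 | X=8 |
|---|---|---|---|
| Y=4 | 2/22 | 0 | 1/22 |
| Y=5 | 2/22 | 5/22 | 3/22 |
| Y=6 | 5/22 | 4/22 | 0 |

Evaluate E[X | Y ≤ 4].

10/3

P(Y ≤ 4) = 3/22.
Σ X·P over the event = 1·(2/22) + 8·(1/22) = 5/11.
E[X | Y ≤ 4] = (5/11) / (3/22) = 10/3.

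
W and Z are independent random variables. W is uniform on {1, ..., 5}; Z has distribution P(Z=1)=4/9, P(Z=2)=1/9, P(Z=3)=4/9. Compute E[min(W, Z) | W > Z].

P(W > Z) = 3/5.
Summing min(W,Z)·P(x,y) over outcomes with W > Z gives 46/45.
E[min(W, Z) | W > Z] = (46/45) / (3/5) = 46/27.

46/27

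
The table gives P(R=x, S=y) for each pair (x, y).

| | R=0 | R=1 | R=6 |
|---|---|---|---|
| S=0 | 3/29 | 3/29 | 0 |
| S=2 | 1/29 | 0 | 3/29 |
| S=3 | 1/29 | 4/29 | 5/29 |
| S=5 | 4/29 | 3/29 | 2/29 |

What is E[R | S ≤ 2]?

P(S ≤ 2) = 10/29.
Σ R·P over the event = 0·(3/29) + 0·(1/29) + 1·(3/29) + 6·(3/29) = 21/29.
E[R | S ≤ 2] = (21/29) / (10/29) = 21/10.

21/10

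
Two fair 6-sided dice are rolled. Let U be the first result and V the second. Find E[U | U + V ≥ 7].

P(U + V ≥ 7) = 7/12.
Summing U·P(x,y) over outcomes with U + V ≥ 7 gives 91/36.
E[U | U + V ≥ 7] = (91/36) / (7/12) = 13/3.

13/3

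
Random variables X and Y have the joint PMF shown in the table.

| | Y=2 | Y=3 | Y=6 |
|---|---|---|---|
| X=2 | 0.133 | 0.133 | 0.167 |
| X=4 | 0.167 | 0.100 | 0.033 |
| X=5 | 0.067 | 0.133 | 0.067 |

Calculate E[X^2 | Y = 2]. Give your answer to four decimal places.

P(Y = 2) = 0.367.
Σ X^2·P over the event = 4·(0.133) + 16·(0.167) + 25·(0.067) = 4.879.
E[X^2 | Y = 2] = (4.879) / (0.367) = 13.2943.

13.2943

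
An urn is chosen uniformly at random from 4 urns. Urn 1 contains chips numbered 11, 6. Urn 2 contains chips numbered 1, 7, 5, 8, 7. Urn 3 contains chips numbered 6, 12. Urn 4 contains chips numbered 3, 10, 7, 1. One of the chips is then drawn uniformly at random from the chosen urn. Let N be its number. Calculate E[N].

E[N | urn 1] = (11+6)/2 = 17/2.
E[N | urn 2] = (1+7+5+8+7)/5 = 28/5.
E[N | urn 3] = (6+12)/2 = 9.
E[N | urn 4] = (3+10+7+1)/4 = 21/4.
E[N] = (1/4)·(17/2) + (1/4)·(28/5) + (1/4)·(9) + (1/4)·(21/4) = 567/80.

567/80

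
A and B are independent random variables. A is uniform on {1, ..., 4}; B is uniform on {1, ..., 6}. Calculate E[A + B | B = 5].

15/2

P(B = 5) = 1/6.
Summing (A+B)·P(x,y) over outcomes with B = 5 gives 5/4.
E[A + B | B = 5] = (5/4) / (1/6) = 15/2.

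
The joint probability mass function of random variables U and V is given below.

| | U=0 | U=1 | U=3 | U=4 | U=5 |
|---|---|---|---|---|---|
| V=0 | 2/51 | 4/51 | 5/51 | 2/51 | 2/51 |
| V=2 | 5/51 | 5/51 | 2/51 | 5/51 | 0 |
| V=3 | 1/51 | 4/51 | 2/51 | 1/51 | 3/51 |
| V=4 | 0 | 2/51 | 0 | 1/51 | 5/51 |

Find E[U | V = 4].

31/8

P(V = 4) = 8/51.
Σ U·P over the event = 1·(2/51) + 4·(1/51) + 5·(5/51) = 31/51.
E[U | V = 4] = (31/51) / (8/51) = 31/8.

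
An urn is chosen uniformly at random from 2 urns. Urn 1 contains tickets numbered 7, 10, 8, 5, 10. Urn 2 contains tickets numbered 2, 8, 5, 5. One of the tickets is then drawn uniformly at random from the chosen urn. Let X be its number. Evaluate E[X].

E[X | urn 1] = (7+10+8+5+10)/5 = 8.
E[X | urn 2] = (2+8+5+5)/4 = 5.
E[X] = (1/2)·(8) + (1/2)·(5) = 13/2.

13/2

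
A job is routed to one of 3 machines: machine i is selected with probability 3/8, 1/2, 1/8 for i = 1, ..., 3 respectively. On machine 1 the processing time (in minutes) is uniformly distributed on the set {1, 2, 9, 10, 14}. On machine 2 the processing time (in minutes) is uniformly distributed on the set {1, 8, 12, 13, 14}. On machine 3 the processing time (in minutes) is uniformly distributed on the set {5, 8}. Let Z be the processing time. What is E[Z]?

E[Z | machine 1] = (1+2+9+10+14)/5 = 36/5.
E[Z | machine 2] = (1+8+12+13+14)/5 = 48/5.
E[Z | machine 3] = (5+8)/2 = 13/2.
E[Z] = (3/8)·(36/5) + (1/2)·(48/5) + (1/8)·(13/2) = 133/16.

133/16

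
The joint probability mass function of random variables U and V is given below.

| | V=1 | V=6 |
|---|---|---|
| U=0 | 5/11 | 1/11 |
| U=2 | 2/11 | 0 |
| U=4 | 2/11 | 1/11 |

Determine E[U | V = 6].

P(V = 6) = 2/11.
Σ U·P over the event = 0·(1/11) + 4·(1/11) = 4/11.
E[U | V = 6] = (4/11) / (2/11) = 2.

2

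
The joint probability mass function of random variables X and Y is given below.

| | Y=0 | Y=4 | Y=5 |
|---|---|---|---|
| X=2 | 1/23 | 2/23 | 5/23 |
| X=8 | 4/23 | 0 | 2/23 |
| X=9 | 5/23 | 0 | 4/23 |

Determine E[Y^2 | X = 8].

P(X = 8) = 6/23.
Σ Y^2·P over the event = 0·(4/23) + 25·(2/23) = 50/23.
E[Y^2 | X = 8] = (50/23) / (6/23) = 25/3.

25/3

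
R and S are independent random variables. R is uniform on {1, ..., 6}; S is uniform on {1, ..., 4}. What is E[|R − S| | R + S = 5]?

P(R + S = 5) = 1/6.
Summing |R−S|·P(x,y) over outcomes with R + S = 5 gives 1/3.
E[|R − S| | R + S = 5] = (1/3) / (1/6) = 2.

2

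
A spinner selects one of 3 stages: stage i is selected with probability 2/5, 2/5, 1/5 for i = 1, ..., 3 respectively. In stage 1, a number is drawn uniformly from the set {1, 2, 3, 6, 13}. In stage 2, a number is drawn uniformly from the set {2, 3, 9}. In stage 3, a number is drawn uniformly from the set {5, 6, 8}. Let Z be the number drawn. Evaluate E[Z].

E[Z | stage 1] = (1+2+3+6+13)/5 = 5.
E[Z | stage 2] = (2+3+9)/3 = 14/3.
E[Z | stage 3] = (5+6+8)/3 = 19/3.
E[Z] = (2/5)·(5) + (2/5)·(14/3) + (1/5)·(19/3) = 77/15.

77/15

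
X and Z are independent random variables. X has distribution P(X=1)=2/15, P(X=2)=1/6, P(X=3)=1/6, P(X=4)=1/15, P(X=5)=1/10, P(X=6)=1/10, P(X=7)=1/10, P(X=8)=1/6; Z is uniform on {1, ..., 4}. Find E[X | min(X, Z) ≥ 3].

39/7

P(min(X, Z) ≥ 3) = 7/20.
Summing X·P(x,y) over outcomes with min(X, Z) ≥ 3 gives 39/20.
E[X | min(X, Z) ≥ 3] = (39/20) / (7/20) = 39/7.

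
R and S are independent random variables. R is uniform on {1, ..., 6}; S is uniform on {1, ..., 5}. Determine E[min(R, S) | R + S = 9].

Outcomes with R + S = 9: (4,5), (5,4), (6,3), each with probability 1/30.
E[min(R, S) | R + S = 9] = (4 + 4 + 3) / 3 = 11/3.

11/3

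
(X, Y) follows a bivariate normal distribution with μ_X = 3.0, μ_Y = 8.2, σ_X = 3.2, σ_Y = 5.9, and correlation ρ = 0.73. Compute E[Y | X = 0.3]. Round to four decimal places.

4.5660

The regression of Y on X has slope ρ·σ_Y/σ_X and passes through (μ_X, μ_Y).
E[Y | X=0.3] = 8.2 + (0.73)·(5.9/3.2)·(0.3 − (3.0)) = 8.2 + (1.34594)·(-2.7) = 4.5660.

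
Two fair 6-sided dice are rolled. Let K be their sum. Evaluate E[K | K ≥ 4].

P(K ≥ 4) = 11/12.
E[K | K ≥ 4] = (61/9) / (11/12) = 244/33.

244/33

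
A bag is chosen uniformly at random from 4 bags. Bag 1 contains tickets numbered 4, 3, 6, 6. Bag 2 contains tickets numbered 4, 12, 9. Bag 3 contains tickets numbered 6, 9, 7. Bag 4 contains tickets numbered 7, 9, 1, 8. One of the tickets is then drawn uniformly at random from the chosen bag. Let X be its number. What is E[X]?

E[X | bag 1] = (4+3+6+6)/4 = 19/4.
E[X | bag 2] = (4+12+9)/3 = 25/3.
E[X | bag 3] = (6+9+7)/3 = 22/3.
E[X | bag 4] = (7+9+1+8)/4 = 25/4.
E[X] = (1/4)·(19/4) + (1/4)·(25/3) + (1/4)·(22/3) + (1/4)·(25/4) = 20/3.

20/3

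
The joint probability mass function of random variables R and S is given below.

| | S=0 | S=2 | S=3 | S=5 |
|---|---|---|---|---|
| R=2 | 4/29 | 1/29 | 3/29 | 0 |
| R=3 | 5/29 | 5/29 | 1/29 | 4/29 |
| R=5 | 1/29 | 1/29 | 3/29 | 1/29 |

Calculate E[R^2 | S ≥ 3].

P(S ≥ 3) = 12/29.
Σ R^2·P over the event = 4·(3/29) + 9·(1/29) + 9·(4/29) + 25·(3/29) + 25·(1/29) = 157/29.
E[R^2 | S ≥ 3] = (157/29) / (12/29) = 157/12.

157/12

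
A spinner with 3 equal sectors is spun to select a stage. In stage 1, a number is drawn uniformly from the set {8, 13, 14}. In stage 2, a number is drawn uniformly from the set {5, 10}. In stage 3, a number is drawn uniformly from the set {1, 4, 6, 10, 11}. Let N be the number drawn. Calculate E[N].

767/90

E[N | stage 1] = (8+13+14)/3 = 35/3.
E[N | stage 2] = (5+10)/2 = 15/2.
E[N | stage 3] = (1+4+6+10+11)/5 = 32/5.
E[N] = (1/3)·(35/3) + (1/3)·(15/2) + (1/3)·(32/5) = 767/90.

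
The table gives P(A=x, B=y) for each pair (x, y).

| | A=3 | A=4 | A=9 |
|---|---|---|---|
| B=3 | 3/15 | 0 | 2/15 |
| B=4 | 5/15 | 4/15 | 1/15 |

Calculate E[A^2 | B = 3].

189/5

P(B = 3) = 1/3.
Σ A^2·P over the event = 9·(3/15) + 81·(2/15) = 63/5.
E[A^2 | B = 3] = (63/5) / (1/3) = 189/5.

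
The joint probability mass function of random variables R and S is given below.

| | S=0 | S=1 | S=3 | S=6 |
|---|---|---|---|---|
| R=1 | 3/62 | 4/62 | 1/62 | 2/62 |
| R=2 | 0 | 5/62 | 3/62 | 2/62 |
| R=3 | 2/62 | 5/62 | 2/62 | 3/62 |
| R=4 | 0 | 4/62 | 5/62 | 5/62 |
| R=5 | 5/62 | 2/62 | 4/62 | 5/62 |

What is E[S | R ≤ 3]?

37/16

P(R ≤ 3) = 16/31.
Summing S·P(R=x,S=y) over the conditioning event gives 37/31.
E[S | R ≤ 3] = (37/31) / (16/31) = 37/16.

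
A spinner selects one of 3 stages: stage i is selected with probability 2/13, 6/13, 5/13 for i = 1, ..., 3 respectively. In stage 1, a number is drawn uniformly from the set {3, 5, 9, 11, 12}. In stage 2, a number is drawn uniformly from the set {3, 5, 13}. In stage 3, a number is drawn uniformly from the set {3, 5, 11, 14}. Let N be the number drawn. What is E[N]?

397/52

E[N | stage 1] = (3+5+9+11+12)/5 = 8.
E[N | stage 2] = (3+5+13)/3 = 7.
E[N | stage 3] = (3+5+11+14)/4 = 33/4.
E[N] = (2/13)·(8) + (6/13)·(7) + (5/13)·(33/4) = 397/52.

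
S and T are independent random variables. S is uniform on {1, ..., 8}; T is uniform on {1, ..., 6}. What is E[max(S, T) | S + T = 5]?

7/2

P(S + T = 5) = 1/12.
Summing max(S,T)·P(x,y) over outcomes with S + T = 5 gives 7/24.
E[max(S, T) | S + T = 5] = (7/24) / (1/12) = 7/2.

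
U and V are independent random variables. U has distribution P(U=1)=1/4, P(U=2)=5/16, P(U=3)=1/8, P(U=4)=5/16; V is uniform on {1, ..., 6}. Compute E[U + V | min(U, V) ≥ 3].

115/14

P(min(U, V) ≥ 3) = 7/24.
Summing (U+V)·P(x,y) over outcomes with min(U, V) ≥ 3 gives 115/48.
E[U + V | min(U, V) ≥ 3] = (115/48) / (7/24) = 115/14.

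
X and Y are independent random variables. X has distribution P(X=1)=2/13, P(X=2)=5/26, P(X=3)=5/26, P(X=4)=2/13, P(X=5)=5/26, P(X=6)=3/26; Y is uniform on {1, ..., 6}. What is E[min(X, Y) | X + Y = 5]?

P(X + Y = 5) = 3/26.
Summing min(X,Y)·P(x,y) over outcomes with X + Y = 5 gives 7/39.
E[min(X, Y) | X + Y = 5] = (7/39) / (3/26) = 14/9.

14/9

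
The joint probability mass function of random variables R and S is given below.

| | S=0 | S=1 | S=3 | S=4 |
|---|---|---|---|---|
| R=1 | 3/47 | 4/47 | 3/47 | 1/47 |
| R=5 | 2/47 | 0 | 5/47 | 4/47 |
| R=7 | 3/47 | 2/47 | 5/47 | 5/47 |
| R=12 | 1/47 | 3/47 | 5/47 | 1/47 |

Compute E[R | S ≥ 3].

P(S ≥ 3) = 29/47.
Σ R·P over the event = 1·(3/47) + 1·(1/47) + 5·(5/47) + 5·(4/47) + 7·(5/47) + 7·(5/47) + 12·(5/47) + 12·(1/47) = 191/47.
E[R | S ≥ 3] = (191/47) / (29/47) = 191/29.

191/29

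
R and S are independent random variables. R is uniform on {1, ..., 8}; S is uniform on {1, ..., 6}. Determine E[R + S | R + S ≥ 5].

P(R + S ≥ 5) = 7/8.
Summing (R+S)·P(x,y) over outcomes with R + S ≥ 5 gives 91/12.
E[R + S | R + S ≥ 5] = (91/12) / (7/8) = 26/3.

26/3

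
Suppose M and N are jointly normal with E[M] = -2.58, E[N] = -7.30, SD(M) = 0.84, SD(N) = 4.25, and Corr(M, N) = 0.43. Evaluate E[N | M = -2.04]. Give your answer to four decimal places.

-6.1252

E[N | M=x] = μ_N + ρ(σ_N/σ_M)(x − μ_M) for jointly normal variables.
E[N | M=-2.04] = -7.30 + (0.43)·(4.25/0.84)·(-2.04 − (-2.58)) = -7.30 + (2.1756)·(0.54) = -6.1252.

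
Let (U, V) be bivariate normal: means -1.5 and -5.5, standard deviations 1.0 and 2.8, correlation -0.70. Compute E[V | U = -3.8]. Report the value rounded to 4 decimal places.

-0.9920

For a bivariate normal, E[V | U=x] = μ_V + ρ·(σ_V/σ_U)·(x − μ_U).
E[V | U=-3.8] = -5.5 + (-0.70)·(2.8/1.0)·(-3.8 − (-1.5)) = -5.5 + (-1.96)·(-2.3) = -0.9920.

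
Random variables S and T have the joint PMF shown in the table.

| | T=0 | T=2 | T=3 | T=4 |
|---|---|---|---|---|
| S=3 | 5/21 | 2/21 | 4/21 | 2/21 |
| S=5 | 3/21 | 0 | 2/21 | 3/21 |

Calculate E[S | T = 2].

P(T = 2) = 2/21.
Σ S·P over the event = 3·(2/21) = 2/7.
E[S | T = 2] = (2/7) / (2/21) = 3.

3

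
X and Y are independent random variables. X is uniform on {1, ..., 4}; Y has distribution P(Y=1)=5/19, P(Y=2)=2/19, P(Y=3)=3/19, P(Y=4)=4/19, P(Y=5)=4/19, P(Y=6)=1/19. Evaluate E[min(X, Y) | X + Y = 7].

P(X + Y = 7) = 3/19.
Summing min(X,Y)·P(x,y) over outcomes with X + Y = 7 gives 15/38.
E[min(X, Y) | X + Y = 7] = (15/38) / (3/19) = 5/2.

5/2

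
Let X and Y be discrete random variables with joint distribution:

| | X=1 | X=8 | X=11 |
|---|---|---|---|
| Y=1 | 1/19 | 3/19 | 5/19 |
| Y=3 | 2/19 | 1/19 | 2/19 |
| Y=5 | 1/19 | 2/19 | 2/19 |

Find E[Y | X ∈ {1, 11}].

P(X ∈ {1, 11}) = 13/19.
Σ Y·P over the event = 1·(1/19) + 3·(2/19) + 5·(1/19) + 1·(5/19) + 3·(2/19) + 5·(2/19) = 33/19.
E[Y | X ∈ {1, 11}] = (33/19) / (13/19) = 33/13.

33/13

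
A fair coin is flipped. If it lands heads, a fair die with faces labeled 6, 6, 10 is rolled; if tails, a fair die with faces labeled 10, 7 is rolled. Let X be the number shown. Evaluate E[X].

95/12

E[X | heads] = (6+6+10)/3 = 22/3.
E[X | tails] = (10+7)/2 = 17/2.
By the law of total expectation,
E[X] = (1/2)·(22/3) + (1/2)·(17/2) = 95/12.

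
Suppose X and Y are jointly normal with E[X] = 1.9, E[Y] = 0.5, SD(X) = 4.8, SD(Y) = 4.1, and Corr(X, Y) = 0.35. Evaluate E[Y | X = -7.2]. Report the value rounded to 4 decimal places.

-2.2205

For a bivariate normal, E[Y | X=x] = μ_Y + ρ·(σ_Y/σ_X)·(x − μ_X).
E[Y | X=-7.2] = 0.5 + (0.35)·(4.1/4.8)·(-7.2 − (1.9)) = 0.5 + (0.29896)·(-9.1) = -2.2205.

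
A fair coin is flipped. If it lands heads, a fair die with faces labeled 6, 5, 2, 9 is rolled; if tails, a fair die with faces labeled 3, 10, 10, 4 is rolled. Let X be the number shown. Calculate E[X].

49/8

E[X | heads] = (6+5+2+9)/4 = 11/2.
E[X | tails] = (3+10+10+4)/4 = 27/4.
By the law of total expectation,
E[X] = (1/2)·(11/2) + (1/2)·(27/4) = 49/8.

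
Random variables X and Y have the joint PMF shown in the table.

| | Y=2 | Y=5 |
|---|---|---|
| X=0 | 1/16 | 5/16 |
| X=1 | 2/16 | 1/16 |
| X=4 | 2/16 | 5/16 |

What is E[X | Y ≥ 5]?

P(Y ≥ 5) = 11/16.
Summing X·P(X=x,Y=y) over the conditioning event gives 21/16.
E[X | Y ≥ 5] = (21/16) / (11/16) = 21/11.

21/11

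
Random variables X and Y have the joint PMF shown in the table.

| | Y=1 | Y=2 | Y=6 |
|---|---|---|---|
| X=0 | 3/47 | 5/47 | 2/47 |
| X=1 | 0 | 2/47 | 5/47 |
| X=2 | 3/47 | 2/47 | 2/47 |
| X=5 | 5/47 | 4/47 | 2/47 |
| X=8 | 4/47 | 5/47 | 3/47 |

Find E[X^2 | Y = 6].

P(Y = 6) = 14/47.
Summing X^2·P(X=x,Y=y) over the conditioning event gives 255/47.
E[X^2 | Y = 6] = (255/47) / (14/47) = 255/14.

255/14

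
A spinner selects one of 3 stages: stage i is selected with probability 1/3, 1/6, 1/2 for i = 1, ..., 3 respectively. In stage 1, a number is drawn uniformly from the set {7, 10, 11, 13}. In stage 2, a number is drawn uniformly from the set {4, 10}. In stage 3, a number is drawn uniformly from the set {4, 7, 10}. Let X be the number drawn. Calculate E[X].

97/12

E[X | stage 1] = (7+10+11+13)/4 = 41/4.
E[X | stage 2] = (4+10)/2 = 7.
E[X | stage 3] = (4+7+10)/3 = 7.
E[X] = (1/3)·(41/4) + (1/6)·(7) + (1/2)·(7) = 97/12.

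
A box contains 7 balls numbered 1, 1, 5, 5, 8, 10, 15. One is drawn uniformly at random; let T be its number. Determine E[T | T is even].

P(T is even) = 2/7.
Σ over the event: 8·1/7 + 10·1/7 = 18/7.
E[T | T is even] = (18/7) / (2/7) = 9.

9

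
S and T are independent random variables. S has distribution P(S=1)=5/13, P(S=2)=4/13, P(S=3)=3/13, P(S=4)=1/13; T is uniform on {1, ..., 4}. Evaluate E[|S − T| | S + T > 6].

P(S + T > 6) = 5/52.
Summing |S−T|·P(x,y) over outcomes with S + T > 6 gives 1/13.
E[|S − T| | S + T > 6] = (1/13) / (5/52) = 4/5.

4/5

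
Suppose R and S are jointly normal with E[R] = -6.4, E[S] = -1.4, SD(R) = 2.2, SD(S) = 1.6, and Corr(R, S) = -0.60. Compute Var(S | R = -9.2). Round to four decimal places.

1.6384

The conditional variance in a bivariate normal is σ_S²(1 − ρ²), independent of x.
Var(S | R=-9.2) = (1.6)²·(1 − (-0.60)²) = 2.56·0.64 = 1.6384.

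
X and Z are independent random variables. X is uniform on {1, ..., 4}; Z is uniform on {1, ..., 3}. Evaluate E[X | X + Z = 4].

Outcomes with X + Z = 4: (1,3), (2,2), (3,1), each with probability 1/12.
E[X | X + Z = 4] = (1 + 2 + 3) / 3 = 2.

2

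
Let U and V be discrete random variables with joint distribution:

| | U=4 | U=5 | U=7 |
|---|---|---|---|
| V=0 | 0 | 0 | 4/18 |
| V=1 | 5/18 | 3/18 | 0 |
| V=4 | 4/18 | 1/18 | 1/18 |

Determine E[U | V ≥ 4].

14/3

P(V ≥ 4) = 1/3.
Σ U·P over the event = 4·(4/18) + 5·(1/18) + 7·(1/18) = 14/9.
E[U | V ≥ 4] = (14/9) / (1/3) = 14/3.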